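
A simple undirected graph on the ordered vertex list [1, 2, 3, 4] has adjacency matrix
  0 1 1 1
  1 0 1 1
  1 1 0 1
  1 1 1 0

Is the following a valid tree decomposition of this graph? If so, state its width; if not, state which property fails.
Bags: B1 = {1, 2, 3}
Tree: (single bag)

A tree decomposition must satisfy three properties: every vertex lies in some bag; for every edge, both endpoints lie together in some bag; and for every vertex, the bags containing it form a connected subtree. Here vertex 4 appears in no bag, so the decomposition is invalid.

No — vertex 4 appears in no bag.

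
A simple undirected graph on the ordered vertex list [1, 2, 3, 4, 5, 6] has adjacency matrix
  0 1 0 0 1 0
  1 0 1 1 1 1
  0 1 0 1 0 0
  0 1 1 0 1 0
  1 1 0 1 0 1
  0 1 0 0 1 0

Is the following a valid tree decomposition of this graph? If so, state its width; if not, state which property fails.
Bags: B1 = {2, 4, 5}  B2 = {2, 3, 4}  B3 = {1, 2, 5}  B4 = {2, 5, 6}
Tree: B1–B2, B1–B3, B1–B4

Yes; width 2.

Every vertex of G appears in some bag (union = {1, 2, 3, 4, 5, 6}); every edge is covered by a bag; and for each vertex v the set of bags containing v is connected in the bag tree. The decomposition is therefore valid. The largest bag has 3 vertices, so the width is 2.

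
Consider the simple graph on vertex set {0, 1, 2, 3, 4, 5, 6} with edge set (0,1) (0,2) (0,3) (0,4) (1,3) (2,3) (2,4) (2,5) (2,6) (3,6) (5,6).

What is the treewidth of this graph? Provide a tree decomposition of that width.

Treewidth 2.
One optimal decomposition is:
Bags: B1 = {0, 2, 3}  B2 = {2, 3, 6}  B3 = {2, 5, 6}  B4 = {0, 1, 3}  B5 = {0, 2, 4}
Tree: B1–B2, B2–B3, B1–B4, B1–B5

Each bag holds 3 vertices, so the decomposition has width 2, which upper-bounds the treewidth. Conversely, {0, 1, 3} is a clique of size 3, and the vertices of any clique must share a bag in every tree decomposition; so some bag has ≥ 3 vertices and tw(G) ≥ 2. The upper and lower bounds meet at 2, so that is the treewidth.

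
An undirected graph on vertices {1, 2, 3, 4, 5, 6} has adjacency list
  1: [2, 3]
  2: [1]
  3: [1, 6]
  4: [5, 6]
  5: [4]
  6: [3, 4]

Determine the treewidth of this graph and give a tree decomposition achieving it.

Treewidth 1.
One optimal decomposition is:
Bags: B1 = {4, 5}  B2 = {4, 6}  B3 = {3, 6}  B4 = {1, 3}  B5 = {1, 2}
Tree: B1–B2, B2–B3, B3–B4, B4–B5

Every bag has size at most 2, so the width is 2 − 1 = 1 and tw(G) ≤ 1. Since G has at least one edge (e.g. 5–4), it is not an edgeless graph, so tw(G) ≥ 1. Therefore the treewidth is 1.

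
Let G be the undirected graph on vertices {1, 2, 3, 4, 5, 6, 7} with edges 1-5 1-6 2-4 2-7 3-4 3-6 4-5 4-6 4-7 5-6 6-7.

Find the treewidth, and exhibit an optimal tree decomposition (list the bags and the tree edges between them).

Every bag has size at most 3, so the width is 3 − 1 = 2 and tw(G) ≤ 2. Conversely, {1, 5, 6} is a clique of size 3, and the vertices of any clique must share a bag in every tree decomposition; so some bag has ≥ 3 vertices and tw(G) ≥ 2. The upper and lower bounds meet at 2, so that is the treewidth.

Treewidth 2.
Bags: B1 = {4, 5, 6}  B2 = {4, 6, 7}  B3 = {1, 5, 6}  B4 = {3, 4, 6}  B5 = {2, 4, 7}
Tree: B1–B2, B1–B3, B2–B4, B2–B5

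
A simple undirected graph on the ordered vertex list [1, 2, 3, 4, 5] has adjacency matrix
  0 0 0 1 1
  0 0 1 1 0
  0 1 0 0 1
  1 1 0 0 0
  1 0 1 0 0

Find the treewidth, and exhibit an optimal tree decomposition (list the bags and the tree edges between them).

Treewidth 2.
One such decomposition:
Bags: B1 = {2, 3, 5}  B2 = {1, 2, 5}  B3 = {1, 2, 4}
Tree: B1–B2, B2–B3

Each bag holds 3 vertices, so the decomposition has width 2, which upper-bounds the treewidth. The edges 2–3–5–1–4–2 form a cycle, so G is not a tree and its treewidth is at least 2. The upper and lower bounds meet at 2, so that is the treewidth.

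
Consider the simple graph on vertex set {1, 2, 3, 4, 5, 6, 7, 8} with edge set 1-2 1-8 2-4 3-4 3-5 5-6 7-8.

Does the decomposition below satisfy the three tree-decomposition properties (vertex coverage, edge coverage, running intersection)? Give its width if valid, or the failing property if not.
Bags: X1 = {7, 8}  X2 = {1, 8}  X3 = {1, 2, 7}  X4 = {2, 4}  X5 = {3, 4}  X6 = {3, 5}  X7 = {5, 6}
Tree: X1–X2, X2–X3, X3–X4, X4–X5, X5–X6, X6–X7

A tree decomposition must satisfy three properties: every vertex lies in some bag; for every edge, both endpoints lie together in some bag; and for every vertex, the bags containing it form a connected subtree. Here bags containing vertex 7 are not connected in the tree, so the decomposition is invalid.

No — bags containing vertex 7 are not connected in the tree.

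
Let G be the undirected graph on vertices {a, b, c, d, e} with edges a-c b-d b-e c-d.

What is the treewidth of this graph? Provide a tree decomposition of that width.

The largest bag has 2 vertices, giving width 1; this decomposition certifies tw(G) ≤ 1. Any graph with an edge has treewidth ≥ 1, and G has the edge a–c. Hence tw(G) = 1 exactly.

Treewidth 1.
Bags: B1 = {a, c}  B2 = {c, d}  B3 = {b, d}  B4 = {b, e}
Tree: B1–B2, B2–B3, B3–B4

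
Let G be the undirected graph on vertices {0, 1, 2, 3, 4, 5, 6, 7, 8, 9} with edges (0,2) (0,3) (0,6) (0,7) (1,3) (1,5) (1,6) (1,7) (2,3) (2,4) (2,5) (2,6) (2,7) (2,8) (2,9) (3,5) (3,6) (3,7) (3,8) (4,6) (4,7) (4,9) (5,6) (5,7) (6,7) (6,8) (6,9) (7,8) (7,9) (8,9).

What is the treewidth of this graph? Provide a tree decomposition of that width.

Every bag has size at most 5, so the width is 5 − 1 = 4 and tw(G) ≤ 4. On the other hand G contains the 5-clique {1, 3, 5, 6, 7}. A clique must lie in a single bag of any decomposition, so no decomposition can have width below 4. Combining the bounds, tw(G) = 4.

Treewidth 4.
One such decomposition:
Bags: B1 = {0, 2, 3, 6, 7}  B2 = {2, 3, 6, 7, 8}  B3 = {2, 3, 5, 6, 7}  B4 = {2, 6, 7, 8, 9}  B5 = {2, 4, 6, 7, 9}  B6 = {1, 3, 5, 6, 7}
Tree: B1–B2, B1–B3, B2–B4, B4–B5, B3–B6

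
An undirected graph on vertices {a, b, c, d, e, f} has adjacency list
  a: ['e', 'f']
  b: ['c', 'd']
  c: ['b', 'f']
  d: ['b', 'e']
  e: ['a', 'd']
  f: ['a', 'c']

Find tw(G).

A width-2 tree decomposition is:
Bags: B1 = {b, c, f}  B2 = {b, d, f}  B3 = {d, e, f}  B4 = {a, e, f}
Tree: B1–B2, B2–B3, B3–B4
Every bag has size at most 3, so the width is 3 − 1 = 2 and tw(G) ≤ 2. The edges f–c–b–d–e–a–f form a cycle, so G is not a tree and its treewidth is at least 2. The upper and lower bounds meet at 2, so that is the treewidth.

2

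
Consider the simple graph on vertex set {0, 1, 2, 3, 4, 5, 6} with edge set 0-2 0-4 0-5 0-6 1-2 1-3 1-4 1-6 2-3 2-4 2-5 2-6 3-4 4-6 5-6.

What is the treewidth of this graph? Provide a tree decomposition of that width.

Treewidth 3.
Bags: B1 = {0, 2, 4, 6}  B2 = {1, 2, 4, 6}  B3 = {0, 2, 5, 6}  B4 = {1, 2, 3, 4}
Tree: B1–B2, B1–B3, B2–B4

Every bag has size at most 4, so the width is 4 − 1 = 3 and tw(G) ≤ 3. For the lower bound, the 4 vertices {0, 2, 4, 6} are pairwise adjacent, and any tree decomposition puts a clique entirely inside one bag — forcing width ≥ 3. Hence tw(G) = 3 exactly.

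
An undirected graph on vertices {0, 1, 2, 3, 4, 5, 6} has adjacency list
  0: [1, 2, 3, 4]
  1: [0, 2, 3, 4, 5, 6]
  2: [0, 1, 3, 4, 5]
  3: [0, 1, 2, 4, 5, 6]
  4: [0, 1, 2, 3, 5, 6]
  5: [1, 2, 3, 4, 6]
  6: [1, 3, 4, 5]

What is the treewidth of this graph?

A width-4 tree decomposition is:
Bags: B1 = {1, 2, 3, 4, 5}  B2 = {0, 1, 2, 3, 4}  B3 = {1, 3, 4, 5, 6}
Tree: B1–B2, B1–B3
Every bag has size at most 5, so the width is 5 − 1 = 4 and tw(G) ≤ 4. On the other hand G contains the 5-clique {0, 1, 2, 3, 4}. A clique must lie in a single bag of any decomposition, so no decomposition can have width below 4. The upper and lower bounds meet at 4, so that is the treewidth.

4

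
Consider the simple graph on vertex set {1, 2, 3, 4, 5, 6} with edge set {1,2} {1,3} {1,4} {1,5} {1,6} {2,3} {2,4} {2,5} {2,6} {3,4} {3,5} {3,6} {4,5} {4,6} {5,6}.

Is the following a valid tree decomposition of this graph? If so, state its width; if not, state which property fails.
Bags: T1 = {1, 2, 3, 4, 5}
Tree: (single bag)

A tree decomposition must satisfy three properties: every vertex lies in some bag; for every edge, both endpoints lie together in some bag; and for every vertex, the bags containing it form a connected subtree. Here vertex 6 appears in no bag, so the decomposition is invalid.

No — vertex 6 appears in no bag.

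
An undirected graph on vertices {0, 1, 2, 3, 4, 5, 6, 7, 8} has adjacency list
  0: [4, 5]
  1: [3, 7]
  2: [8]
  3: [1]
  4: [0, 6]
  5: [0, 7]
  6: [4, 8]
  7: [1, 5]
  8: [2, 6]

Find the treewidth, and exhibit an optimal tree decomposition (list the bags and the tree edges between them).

Treewidth 1.
Bags: B1 = {2, 8}  B2 = {6, 8}  B3 = {4, 6}  B4 = {0, 4}  B5 = {0, 5}  B6 = {5, 7}  B7 = {1, 7}  B8 = {1, 3}
Tree: B1–B2, B2–B3, B3–B4, B4–B5, B5–B6, B6–B7, B7–B8

The largest bag has 2 vertices, giving width 1; this decomposition certifies tw(G) ≤ 1. Since G has at least one edge (e.g. 2–8), it is not an edgeless graph, so tw(G) ≥ 1. Hence tw(G) = 1 exactly.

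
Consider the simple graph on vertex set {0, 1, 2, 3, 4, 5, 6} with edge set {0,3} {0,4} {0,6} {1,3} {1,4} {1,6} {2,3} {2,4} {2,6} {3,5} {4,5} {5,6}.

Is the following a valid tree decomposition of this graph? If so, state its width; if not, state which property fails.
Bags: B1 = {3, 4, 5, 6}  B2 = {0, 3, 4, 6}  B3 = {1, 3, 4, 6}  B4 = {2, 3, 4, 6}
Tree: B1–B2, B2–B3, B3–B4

Every vertex of G appears in some bag (union = {0, 1, 2, 3, 4, 5, 6}); every edge is covered by a bag; and for each vertex v the set of bags containing v is connected in the bag tree. The decomposition is therefore valid. The largest bag has 4 vertices, so the width is 3.

Yes; width 3.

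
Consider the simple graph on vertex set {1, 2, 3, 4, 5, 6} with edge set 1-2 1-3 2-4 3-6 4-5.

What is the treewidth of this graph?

A width-1 tree decomposition is:
Bags: B1 = {3, 6}  B2 = {1, 3}  B3 = {1, 2}  B4 = {2, 4}  B5 = {4, 5}
Tree: B1–B2, B2–B3, B3–B4, B4–B5
Every bag has size at most 2, so the width is 2 − 1 = 1 and tw(G) ≤ 1. Any graph with an edge has treewidth ≥ 1, and G has the edge 6–3. The upper and lower bounds meet at 1, so that is the treewidth.

1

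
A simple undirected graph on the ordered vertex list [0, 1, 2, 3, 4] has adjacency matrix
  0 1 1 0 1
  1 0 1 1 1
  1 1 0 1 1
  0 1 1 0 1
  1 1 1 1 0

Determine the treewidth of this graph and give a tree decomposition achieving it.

Each bag holds 4 vertices, so the decomposition has width 3, which upper-bounds the treewidth. On the other hand G contains the 4-clique {0, 1, 2, 4}. A clique must lie in a single bag of any decomposition, so no decomposition can have width below 3. The upper and lower bounds meet at 3, so that is the treewidth.

Treewidth 3.
One such decomposition:
Bags: B1 = {0, 1, 2, 4}  B2 = {1, 2, 3, 4}
Tree: B1–B2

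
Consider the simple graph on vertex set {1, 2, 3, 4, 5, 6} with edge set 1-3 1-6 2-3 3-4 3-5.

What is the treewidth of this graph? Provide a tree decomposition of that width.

The largest bag has 2 vertices, giving width 1; this decomposition certifies tw(G) ≤ 1. Since G has at least one edge (e.g. 3–1), it is not an edgeless graph, so tw(G) ≥ 1. Combining the bounds, tw(G) = 1.

Treewidth 1.
One optimal decomposition is:
Bags: B1 = {1, 3}  B2 = {2, 3}  B3 = {1, 6}  B4 = {3, 4}  B5 = {3, 5}
Tree: B1–B2, B1–B3, B1–B4, B4–B5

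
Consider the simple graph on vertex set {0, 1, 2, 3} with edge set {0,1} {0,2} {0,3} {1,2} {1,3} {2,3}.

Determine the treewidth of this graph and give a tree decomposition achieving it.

With just one bag of size 4, the width is 4 − 1 = 3, so tw(G) ≤ 3. Conversely, {0, 1, 2, 3} is a clique of size 4, and the vertices of any clique must share a bag in every tree decomposition; so some bag has ≥ 4 vertices and tw(G) ≥ 3. The upper and lower bounds meet at 3, so that is the treewidth.

Treewidth 3.
One optimal decomposition is:
Bags: B1 = {0, 1, 2, 3}
Tree: (single bag)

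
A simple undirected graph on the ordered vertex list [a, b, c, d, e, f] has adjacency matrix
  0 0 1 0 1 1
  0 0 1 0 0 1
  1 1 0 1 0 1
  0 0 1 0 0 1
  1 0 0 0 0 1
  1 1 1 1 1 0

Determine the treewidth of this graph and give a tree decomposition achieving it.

Treewidth 2.
Bags: B1 = {b, c, f}  B2 = {c, d, f}  B3 = {a, c, f}  B4 = {a, e, f}
Tree: B1–B2, B2–B3, B3–B4

Every bag has size at most 3, so the width is 3 − 1 = 2 and tw(G) ≤ 2. On the other hand G contains the 3-clique {a, e, f}. A clique must lie in a single bag of any decomposition, so no decomposition can have width below 2. Therefore the treewidth is 2.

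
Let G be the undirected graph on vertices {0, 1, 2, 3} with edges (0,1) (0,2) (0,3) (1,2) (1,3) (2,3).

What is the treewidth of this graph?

3

A width-3 tree decomposition is:
Bags: B1 = {0, 1, 2, 3}
Tree: (single bag)
With just one bag of size 4, the width is 4 − 1 = 3, so tw(G) ≤ 3. For the lower bound, the 4 vertices {0, 1, 2, 3} are pairwise adjacent, and any tree decomposition puts a clique entirely inside one bag — forcing width ≥ 3. Hence tw(G) = 3 exactly.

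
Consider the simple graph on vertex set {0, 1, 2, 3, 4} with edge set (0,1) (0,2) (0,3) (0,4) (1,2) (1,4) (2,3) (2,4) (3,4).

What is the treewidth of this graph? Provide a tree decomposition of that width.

The largest bag has 4 vertices, giving width 3; this decomposition certifies tw(G) ≤ 3. For the lower bound, the 4 vertices {0, 1, 2, 4} are pairwise adjacent, and any tree decomposition puts a clique entirely inside one bag — forcing width ≥ 3. Therefore the treewidth is 3.

Treewidth 3.
One optimal decomposition is:
Bags: B1 = {0, 2, 3, 4}  B2 = {0, 1, 2, 4}
Tree: B1–B2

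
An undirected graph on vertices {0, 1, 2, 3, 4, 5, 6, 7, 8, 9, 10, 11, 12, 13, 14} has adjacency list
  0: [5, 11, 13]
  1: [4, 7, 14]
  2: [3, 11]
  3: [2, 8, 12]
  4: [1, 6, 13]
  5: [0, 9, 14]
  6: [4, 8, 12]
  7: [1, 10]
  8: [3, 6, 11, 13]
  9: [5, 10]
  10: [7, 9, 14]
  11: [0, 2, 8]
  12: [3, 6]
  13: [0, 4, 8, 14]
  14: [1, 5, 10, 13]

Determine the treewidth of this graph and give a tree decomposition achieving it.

Treewidth 3.
One such decomposition:
Bags: B1 = {2, 3, 11, 12}  B2 = {3, 8, 11, 12}  B3 = {6, 8, 11, 12}  B4 = {0, 6, 8, 11}  B5 = {0, 6, 8, 13}  B6 = {0, 4, 6, 13}  B7 = {0, 4, 5, 13}  B8 = {4, 5, 13, 14}  B9 = {1, 4, 5, 14}  B10 = {1, 5, 9, 14}  B11 = {1, 9, 10, 14}  B12 = {1, 7, 9, 10}
Tree: B1–B2, B2–B3, B3–B4, B4–B5, B5–B6, B6–B7, B7–B8, B8–B9, B9–B10, B10–B11, B11–B12

Each bag holds 4 vertices, so the decomposition has width 3, which upper-bounds the treewidth. For the lower bound: the 4 vertex sets {2,3,12}, {11}, {8}, {0,4,6,13} are disjoint, each induces a connected subgraph, and every pair is joined by at least one edge of G. Contracting each set to a single vertex therefore yields K_{4} as a minor, and since treewidth is minor-monotone, tw(G) ≥ tw(K_{4}) = 3. Combining the bounds, tw(G) = 3.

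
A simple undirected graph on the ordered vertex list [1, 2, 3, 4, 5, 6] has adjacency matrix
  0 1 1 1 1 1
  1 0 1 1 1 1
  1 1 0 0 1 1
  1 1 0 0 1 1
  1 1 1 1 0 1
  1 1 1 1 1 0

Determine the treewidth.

4

A width-4 tree decomposition is:
Bags: B1 = {1, 2, 4, 5, 6}  B2 = {1, 2, 3, 5, 6}
Tree: B1–B2
Each bag holds 5 vertices, so the decomposition has width 4, which upper-bounds the treewidth. For the lower bound, the 5 vertices {1, 2, 3, 5, 6} are pairwise adjacent, and any tree decomposition puts a clique entirely inside one bag — forcing width ≥ 4. Hence tw(G) = 4 exactly.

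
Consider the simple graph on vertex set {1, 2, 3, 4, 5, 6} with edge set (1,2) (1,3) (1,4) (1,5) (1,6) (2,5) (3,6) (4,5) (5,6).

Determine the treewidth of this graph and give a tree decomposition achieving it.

The largest bag has 3 vertices, giving width 2; this decomposition certifies tw(G) ≤ 2. For the lower bound, the 3 vertices {1, 3, 6} are pairwise adjacent, and any tree decomposition puts a clique entirely inside one bag — forcing width ≥ 2. The upper and lower bounds meet at 2, so that is the treewidth.

Treewidth 2.
Bags: B1 = {1, 3, 6}  B2 = {1, 5, 6}  B3 = {1, 2, 5}  B4 = {1, 4, 5}
Tree: B1–B2, B2–B3, B2–B4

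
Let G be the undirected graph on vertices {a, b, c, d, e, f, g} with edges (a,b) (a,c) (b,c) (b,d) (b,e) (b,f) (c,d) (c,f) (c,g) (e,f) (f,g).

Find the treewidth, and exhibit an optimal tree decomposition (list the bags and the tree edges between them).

The largest bag has 3 vertices, giving width 2; this decomposition certifies tw(G) ≤ 2. For the lower bound, the 3 vertices {b, e, f} are pairwise adjacent, and any tree decomposition puts a clique entirely inside one bag — forcing width ≥ 2. Therefore the treewidth is 2.

Treewidth 2.
One optimal decomposition is:
Bags: B1 = {a, b, c}  B2 = {b, c, d}  B3 = {b, c, f}  B4 = {c, f, g}  B5 = {b, e, f}
Tree: B1–B2, B1–B3, B3–B4, B3–B5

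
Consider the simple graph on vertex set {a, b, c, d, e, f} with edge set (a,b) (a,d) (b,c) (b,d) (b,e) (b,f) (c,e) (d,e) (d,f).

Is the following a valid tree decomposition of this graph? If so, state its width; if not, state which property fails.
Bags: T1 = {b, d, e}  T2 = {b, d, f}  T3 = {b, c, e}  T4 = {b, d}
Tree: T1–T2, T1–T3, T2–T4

No — vertex a appears in no bag.

A tree decomposition must satisfy three properties: every vertex lies in some bag; for every edge, both endpoints lie together in some bag; and for every vertex, the bags containing it form a connected subtree. Here vertex a appears in no bag, so the decomposition is invalid.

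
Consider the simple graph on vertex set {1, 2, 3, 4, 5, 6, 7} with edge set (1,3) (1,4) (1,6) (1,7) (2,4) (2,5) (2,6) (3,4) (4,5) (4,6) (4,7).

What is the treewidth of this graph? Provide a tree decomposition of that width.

The largest bag has 3 vertices, giving width 2; this decomposition certifies tw(G) ≤ 2. For the lower bound, the 3 vertices {1, 3, 4} are pairwise adjacent, and any tree decomposition puts a clique entirely inside one bag — forcing width ≥ 2. The upper and lower bounds meet at 2, so that is the treewidth.

Treewidth 2.
Bags: B1 = {1, 4, 6}  B2 = {2, 4, 6}  B3 = {1, 4, 7}  B4 = {2, 4, 5}  B5 = {1, 3, 4}
Tree: B1–B2, B1–B3, B2–B4, B3–B5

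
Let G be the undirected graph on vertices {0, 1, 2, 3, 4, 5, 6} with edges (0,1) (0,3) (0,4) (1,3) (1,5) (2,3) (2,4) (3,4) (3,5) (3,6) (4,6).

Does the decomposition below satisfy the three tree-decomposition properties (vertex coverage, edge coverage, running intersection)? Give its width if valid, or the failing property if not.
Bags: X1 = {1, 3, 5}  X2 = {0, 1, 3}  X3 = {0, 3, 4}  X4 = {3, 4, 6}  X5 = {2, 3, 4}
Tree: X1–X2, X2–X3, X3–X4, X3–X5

Yes; width 2.

Vertex coverage: the bags together contain {0, 1, 2, 3, 4, 5, 6}, the full vertex set. Edge coverage: each edge of G has both endpoints in at least one bag. Running intersection: for every vertex, the bags containing it form a connected subtree. All three properties hold, so this is a valid tree decomposition of width max|bag| − 1 = 2, and hence tw(G) ≤ 2.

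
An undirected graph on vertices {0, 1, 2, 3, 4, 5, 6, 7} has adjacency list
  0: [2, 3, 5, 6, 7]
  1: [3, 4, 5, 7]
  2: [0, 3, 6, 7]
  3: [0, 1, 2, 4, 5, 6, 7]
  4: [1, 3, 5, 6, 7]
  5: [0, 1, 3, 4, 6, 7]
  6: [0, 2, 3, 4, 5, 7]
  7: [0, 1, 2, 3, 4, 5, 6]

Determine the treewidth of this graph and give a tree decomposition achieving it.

Treewidth 4.
One such decomposition:
Bags: B1 = {1, 3, 4, 5, 7}  B2 = {3, 4, 5, 6, 7}  B3 = {0, 3, 5, 6, 7}  B4 = {0, 2, 3, 6, 7}
Tree: B1–B2, B2–B3, B3–B4

Each bag holds 5 vertices, so the decomposition has width 4, which upper-bounds the treewidth. On the other hand G contains the 5-clique {0, 2, 3, 6, 7}. A clique must lie in a single bag of any decomposition, so no decomposition can have width below 4. Hence tw(G) = 4 exactly.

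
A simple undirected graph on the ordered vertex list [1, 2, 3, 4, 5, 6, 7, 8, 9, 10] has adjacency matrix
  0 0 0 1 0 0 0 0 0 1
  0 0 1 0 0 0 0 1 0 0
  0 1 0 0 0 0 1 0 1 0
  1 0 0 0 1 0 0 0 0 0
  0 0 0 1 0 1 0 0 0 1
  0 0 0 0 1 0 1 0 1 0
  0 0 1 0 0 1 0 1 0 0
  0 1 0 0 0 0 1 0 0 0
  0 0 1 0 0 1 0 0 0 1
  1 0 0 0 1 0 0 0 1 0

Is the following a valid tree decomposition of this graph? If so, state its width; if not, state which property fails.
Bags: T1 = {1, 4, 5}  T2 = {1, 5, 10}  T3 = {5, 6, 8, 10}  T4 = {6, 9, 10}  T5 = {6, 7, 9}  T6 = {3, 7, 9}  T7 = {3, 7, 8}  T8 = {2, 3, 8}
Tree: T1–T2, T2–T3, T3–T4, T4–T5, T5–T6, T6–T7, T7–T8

No — bags containing vertex 8 are not connected in the tree.

A tree decomposition must satisfy three properties: every vertex lies in some bag; for every edge, both endpoints lie together in some bag; and for every vertex, the bags containing it form a connected subtree. Here bags containing vertex 8 are not connected in the tree, so the decomposition is invalid.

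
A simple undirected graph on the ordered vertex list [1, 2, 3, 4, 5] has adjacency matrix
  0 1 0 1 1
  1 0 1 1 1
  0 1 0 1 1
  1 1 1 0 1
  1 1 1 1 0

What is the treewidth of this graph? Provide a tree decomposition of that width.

Every bag has size at most 4, so the width is 4 − 1 = 3 and tw(G) ≤ 3. For the lower bound, the 4 vertices {1, 2, 4, 5} are pairwise adjacent, and any tree decomposition puts a clique entirely inside one bag — forcing width ≥ 3. Therefore the treewidth is 3.

Treewidth 3.
Bags: B1 = {2, 3, 4, 5}  B2 = {1, 2, 4, 5}
Tree: B1–B2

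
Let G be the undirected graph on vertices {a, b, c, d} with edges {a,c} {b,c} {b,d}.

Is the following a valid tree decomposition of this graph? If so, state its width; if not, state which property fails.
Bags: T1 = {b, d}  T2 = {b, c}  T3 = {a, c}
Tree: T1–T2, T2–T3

Yes; width 1.

Vertex coverage: the bags together contain {a, b, c, d}, the full vertex set. Edge coverage: each edge of G has both endpoints in at least one bag. Running intersection: for every vertex, the bags containing it form a connected subtree. All three properties hold, so this is a valid tree decomposition of width max|bag| − 1 = 1, and hence tw(G) ≤ 1.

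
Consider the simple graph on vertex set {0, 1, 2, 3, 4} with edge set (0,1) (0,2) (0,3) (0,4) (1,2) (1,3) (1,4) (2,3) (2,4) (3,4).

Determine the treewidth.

4

A width-4 tree decomposition is:
Bags: B1 = {0, 1, 2, 3, 4}
Tree: (single bag)
With just one bag of size 5, the width is 5 − 1 = 4, so tw(G) ≤ 4. Conversely, {0, 1, 2, 3, 4} is a clique of size 5, and the vertices of any clique must share a bag in every tree decomposition; so some bag has ≥ 5 vertices and tw(G) ≥ 4. The upper and lower bounds meet at 4, so that is the treewidth.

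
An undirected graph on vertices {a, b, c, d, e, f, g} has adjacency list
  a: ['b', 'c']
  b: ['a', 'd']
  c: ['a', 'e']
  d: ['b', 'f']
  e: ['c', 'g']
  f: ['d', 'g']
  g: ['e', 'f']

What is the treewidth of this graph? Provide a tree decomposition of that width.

Treewidth 2.
One optimal decomposition is:
Bags: B1 = {d, f, g}  B2 = {d, e, g}  B3 = {c, d, e}  B4 = {a, c, d}  B5 = {a, b, d}
Tree: B1–B2, B2–B3, B3–B4, B4–B5

The largest bag has 3 vertices, giving width 2; this decomposition certifies tw(G) ≤ 2. Since d–f–g–e–c–a–b–d is a cycle in G, G is not acyclic. Forests are exactly the graphs of treewidth ≤ 1, so tw(G) ≥ 2. The upper and lower bounds meet at 2, so that is the treewidth.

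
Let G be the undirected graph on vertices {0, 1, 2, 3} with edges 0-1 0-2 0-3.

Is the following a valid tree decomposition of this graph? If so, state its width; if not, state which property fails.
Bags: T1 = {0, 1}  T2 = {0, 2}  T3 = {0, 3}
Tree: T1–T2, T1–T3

Checking the three conditions: (i) the bags cover all of {0, 1, 2, 3}; (ii) for each edge, some bag contains both endpoints; (iii) the bags containing any fixed vertex form a subtree. All hold, so the decomposition is valid with width 2 − 1 = 1.

Yes; width 1.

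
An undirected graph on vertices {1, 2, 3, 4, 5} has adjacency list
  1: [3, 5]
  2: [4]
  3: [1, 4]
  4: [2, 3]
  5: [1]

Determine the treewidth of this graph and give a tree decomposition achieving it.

Each bag holds 2 vertices, so the decomposition has width 1, which upper-bounds the treewidth. G has an edge, so its treewidth is at least 1. Hence tw(G) = 1 exactly.

Treewidth 1.
One such decomposition:
Bags: B1 = {2, 4}  B2 = {3, 4}  B3 = {1, 3}  B4 = {1, 5}
Tree: B1–B2, B2–B3, B3–B4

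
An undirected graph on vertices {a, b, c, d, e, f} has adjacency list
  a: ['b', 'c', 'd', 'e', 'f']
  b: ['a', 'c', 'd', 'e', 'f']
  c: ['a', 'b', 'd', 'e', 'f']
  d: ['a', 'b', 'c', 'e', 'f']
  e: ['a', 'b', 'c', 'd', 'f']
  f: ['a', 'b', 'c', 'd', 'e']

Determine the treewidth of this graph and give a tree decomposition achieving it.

With just one bag of size 6, the width is 6 − 1 = 5, so tw(G) ≤ 5. For the lower bound, the 6 vertices {a, b, c, d, e, f} are pairwise adjacent, and any tree decomposition puts a clique entirely inside one bag — forcing width ≥ 5. Therefore the treewidth is 5.

Treewidth 5.
One optimal decomposition is:
Bags: B1 = {a, b, c, d, e, f}
Tree: (single bag)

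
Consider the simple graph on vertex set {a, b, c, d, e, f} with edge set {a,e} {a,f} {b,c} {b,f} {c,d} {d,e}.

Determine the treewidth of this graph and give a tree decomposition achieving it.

Treewidth 2.
Bags: B1 = {a, b, f}  B2 = {a, b, e}  B3 = {b, d, e}  B4 = {b, c, d}
Tree: B1–B2, B2–B3, B3–B4

The largest bag has 3 vertices, giving width 2; this decomposition certifies tw(G) ≤ 2. Since b–f–a–e–d–c–b is a cycle in G, G is not acyclic. Forests are exactly the graphs of treewidth ≤ 1, so tw(G) ≥ 2. The upper and lower bounds meet at 2, so that is the treewidth.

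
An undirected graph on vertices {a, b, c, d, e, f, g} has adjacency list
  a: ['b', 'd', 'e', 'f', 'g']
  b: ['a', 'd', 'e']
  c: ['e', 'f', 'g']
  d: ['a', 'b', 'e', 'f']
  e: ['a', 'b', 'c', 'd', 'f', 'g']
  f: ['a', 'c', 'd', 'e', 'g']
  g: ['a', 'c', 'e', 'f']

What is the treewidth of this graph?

3

A width-3 tree decomposition is:
Bags: B1 = {a, e, f, g}  B2 = {a, d, e, f}  B3 = {a, b, d, e}  B4 = {c, e, f, g}
Tree: B1–B2, B2–B3, B1–B4
Each bag holds 4 vertices, so the decomposition has width 3, which upper-bounds the treewidth. On the other hand G contains the 4-clique {c, e, f, g}. A clique must lie in a single bag of any decomposition, so no decomposition can have width below 3. The upper and lower bounds meet at 3, so that is the treewidth.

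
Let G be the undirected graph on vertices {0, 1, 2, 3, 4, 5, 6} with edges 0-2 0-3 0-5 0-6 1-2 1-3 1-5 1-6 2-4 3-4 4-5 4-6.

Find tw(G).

A width-3 tree decomposition is:
Bags: B1 = {0, 1, 4, 6}  B2 = {0, 1, 3, 4}  B3 = {0, 1, 2, 4}  B4 = {0, 1, 4, 5}
Tree: B1–B2, B2–B3, B3–B4
Every bag has size at most 4, so the width is 4 − 1 = 3 and tw(G) ≤ 3. For the lower bound: the 4 vertex sets {4,6}, {0,3}, {1}, {2} are disjoint, each induces a connected subgraph, and every pair is joined by at least one edge of G. Contracting each set to a single vertex therefore yields K_{4} as a minor, and since treewidth is minor-monotone, tw(G) ≥ tw(K_{4}) = 3. Hence tw(G) = 3 exactly.

3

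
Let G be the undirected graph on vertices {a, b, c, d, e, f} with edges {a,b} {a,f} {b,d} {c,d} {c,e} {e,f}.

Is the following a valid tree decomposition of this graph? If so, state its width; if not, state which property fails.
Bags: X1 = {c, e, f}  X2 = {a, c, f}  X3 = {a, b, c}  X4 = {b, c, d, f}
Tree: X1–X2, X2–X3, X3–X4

A tree decomposition must satisfy three properties: every vertex lies in some bag; for every edge, both endpoints lie together in some bag; and for every vertex, the bags containing it form a connected subtree. Here bags containing vertex f are not connected in the tree, so the decomposition is invalid.

No — bags containing vertex f are not connected in the tree.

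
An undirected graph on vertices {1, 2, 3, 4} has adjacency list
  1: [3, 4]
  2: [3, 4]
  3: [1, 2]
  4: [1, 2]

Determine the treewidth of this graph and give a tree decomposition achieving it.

Treewidth 2.
One optimal decomposition is:
Bags: B1 = {2, 3, 4}  B2 = {1, 3, 4}
Tree: B1–B2

Every bag has size at most 3, so the width is 3 − 1 = 2 and tw(G) ≤ 2. Since 3–2–4–1–3 is a cycle in G, G is not acyclic. Forests are exactly the graphs of treewidth ≤ 1, so tw(G) ≥ 2. Therefore the treewidth is 2.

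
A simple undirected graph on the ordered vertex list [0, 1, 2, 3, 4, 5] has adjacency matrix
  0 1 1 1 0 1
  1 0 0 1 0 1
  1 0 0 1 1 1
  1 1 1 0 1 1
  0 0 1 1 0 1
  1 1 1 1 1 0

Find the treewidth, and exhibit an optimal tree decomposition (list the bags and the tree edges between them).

The largest bag has 4 vertices, giving width 3; this decomposition certifies tw(G) ≤ 3. For the lower bound, the 4 vertices {0, 1, 3, 5} are pairwise adjacent, and any tree decomposition puts a clique entirely inside one bag — forcing width ≥ 3. The upper and lower bounds meet at 3, so that is the treewidth.

Treewidth 3.
One optimal decomposition is:
Bags: B1 = {0, 2, 3, 5}  B2 = {2, 3, 4, 5}  B3 = {0, 1, 3, 5}
Tree: B1–B2, B1–B3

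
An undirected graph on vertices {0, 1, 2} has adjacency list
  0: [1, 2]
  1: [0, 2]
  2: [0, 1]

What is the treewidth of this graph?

2

A width-2 tree decomposition is:
Bags: B1 = {0, 1, 2}
Tree: (single bag)
A single bag containing all 3 vertices is trivially a valid decomposition of width 2. Conversely, {0, 1, 2} is a clique of size 3, and the vertices of any clique must share a bag in every tree decomposition; so some bag has ≥ 3 vertices and tw(G) ≥ 2. The upper and lower bounds meet at 2, so that is the treewidth.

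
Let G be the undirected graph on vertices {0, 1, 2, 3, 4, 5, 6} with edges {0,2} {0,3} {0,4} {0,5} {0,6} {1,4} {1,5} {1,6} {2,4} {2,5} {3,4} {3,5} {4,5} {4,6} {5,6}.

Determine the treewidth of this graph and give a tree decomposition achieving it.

Every bag has size at most 4, so the width is 4 − 1 = 3 and tw(G) ≤ 3. Conversely, {0, 2, 4, 5} is a clique of size 4, and the vertices of any clique must share a bag in every tree decomposition; so some bag has ≥ 4 vertices and tw(G) ≥ 3. The upper and lower bounds meet at 3, so that is the treewidth.

Treewidth 3.
Bags: B1 = {0, 4, 5, 6}  B2 = {1, 4, 5, 6}  B3 = {0, 3, 4, 5}  B4 = {0, 2, 4, 5}
Tree: B1–B2, B1–B3, B1–B4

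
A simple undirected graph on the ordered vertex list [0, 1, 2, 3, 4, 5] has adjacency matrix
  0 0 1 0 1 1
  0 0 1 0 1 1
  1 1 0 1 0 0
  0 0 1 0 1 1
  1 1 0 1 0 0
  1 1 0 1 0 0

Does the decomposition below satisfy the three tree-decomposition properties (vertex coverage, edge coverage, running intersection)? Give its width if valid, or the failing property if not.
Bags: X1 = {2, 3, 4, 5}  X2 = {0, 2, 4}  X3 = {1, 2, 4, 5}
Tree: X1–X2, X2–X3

A tree decomposition must satisfy three properties: every vertex lies in some bag; for every edge, both endpoints lie together in some bag; and for every vertex, the bags containing it form a connected subtree. Here edge (5,0) lies in no bag, so the decomposition is invalid.

No — edge (5,0) lies in no bag.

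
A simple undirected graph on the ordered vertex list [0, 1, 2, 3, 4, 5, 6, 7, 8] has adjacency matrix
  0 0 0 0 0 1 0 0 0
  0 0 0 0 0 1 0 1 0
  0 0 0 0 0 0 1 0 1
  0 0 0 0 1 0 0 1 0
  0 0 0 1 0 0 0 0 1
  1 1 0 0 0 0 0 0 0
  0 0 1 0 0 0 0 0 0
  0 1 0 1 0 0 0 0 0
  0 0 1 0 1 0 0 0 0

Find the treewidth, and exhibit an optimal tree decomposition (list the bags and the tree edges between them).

The largest bag has 2 vertices, giving width 1; this decomposition certifies tw(G) ≤ 1. Any graph with an edge has treewidth ≥ 1, and G has the edge 6–2. Therefore the treewidth is 1.

Treewidth 1.
Bags: B1 = {2, 6}  B2 = {2, 8}  B3 = {4, 8}  B4 = {3, 4}  B5 = {3, 7}  B6 = {1, 7}  B7 = {1, 5}  B8 = {0, 5}
Tree: B1–B2, B2–B3, B3–B4, B4–B5, B5–B6, B6–B7, B7–B8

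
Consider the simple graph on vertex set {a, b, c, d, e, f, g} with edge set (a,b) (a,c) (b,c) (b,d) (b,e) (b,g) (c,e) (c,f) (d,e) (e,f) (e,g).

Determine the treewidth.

2

A width-2 tree decomposition is:
Bags: B1 = {a, b, c}  B2 = {b, c, e}  B3 = {b, d, e}  B4 = {c, e, f}  B5 = {b, e, g}
Tree: B1–B2, B2–B3, B2–B4, B3–B5
Every bag has size at most 3, so the width is 3 − 1 = 2 and tw(G) ≤ 2. For the lower bound, the 3 vertices {c, e, f} are pairwise adjacent, and any tree decomposition puts a clique entirely inside one bag — forcing width ≥ 2. Combining the bounds, tw(G) = 2.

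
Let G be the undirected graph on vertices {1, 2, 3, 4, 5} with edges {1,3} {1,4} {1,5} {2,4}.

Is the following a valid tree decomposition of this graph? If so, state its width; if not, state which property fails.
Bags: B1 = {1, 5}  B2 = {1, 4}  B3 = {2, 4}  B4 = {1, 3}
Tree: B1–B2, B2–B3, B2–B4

Yes; width 1.

Vertex coverage: the bags together contain {1, 2, 3, 4, 5}, the full vertex set. Edge coverage: each edge of G has both endpoints in at least one bag. Running intersection: for every vertex, the bags containing it form a connected subtree. All three properties hold, so this is a valid tree decomposition of width max|bag| − 1 = 1, and hence tw(G) ≤ 1.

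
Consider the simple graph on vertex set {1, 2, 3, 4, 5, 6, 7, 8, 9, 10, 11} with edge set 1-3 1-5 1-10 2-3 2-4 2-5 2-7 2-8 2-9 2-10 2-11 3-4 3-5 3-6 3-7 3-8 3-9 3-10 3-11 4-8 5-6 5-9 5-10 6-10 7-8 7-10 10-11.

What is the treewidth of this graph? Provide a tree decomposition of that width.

Every bag has size at most 4, so the width is 4 − 1 = 3 and tw(G) ≤ 3. On the other hand G contains the 4-clique {1, 3, 5, 10}. A clique must lie in a single bag of any decomposition, so no decomposition can have width below 3. Therefore the treewidth is 3.

Treewidth 3.
Bags: B1 = {2, 3, 5, 10}  B2 = {2, 3, 10, 11}  B3 = {2, 3, 7, 10}  B4 = {3, 5, 6, 10}  B5 = {2, 3, 5, 9}  B6 = {2, 3, 7, 8}  B7 = {2, 3, 4, 8}  B8 = {1, 3, 5, 10}
Tree: B1–B2, B1–B3, B1–B4, B1–B5, B3–B6, B6–B7, B4–B8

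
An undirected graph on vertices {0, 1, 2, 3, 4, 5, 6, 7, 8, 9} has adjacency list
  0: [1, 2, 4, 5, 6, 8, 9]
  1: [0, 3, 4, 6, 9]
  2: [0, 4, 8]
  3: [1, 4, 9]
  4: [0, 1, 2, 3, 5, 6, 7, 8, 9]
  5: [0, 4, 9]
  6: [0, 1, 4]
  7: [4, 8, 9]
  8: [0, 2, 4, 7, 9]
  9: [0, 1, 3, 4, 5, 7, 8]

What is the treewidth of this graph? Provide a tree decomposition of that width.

Treewidth 3.
One optimal decomposition is:
Bags: B1 = {0, 1, 4, 9}  B2 = {0, 4, 5, 9}  B3 = {1, 3, 4, 9}  B4 = {0, 4, 8, 9}  B5 = {0, 1, 4, 6}  B6 = {4, 7, 8, 9}  B7 = {0, 2, 4, 8}
Tree: B1–B2, B1–B3, B1–B4, B1–B5, B4–B6, B4–B7

Every bag has size at most 4, so the width is 4 − 1 = 3 and tw(G) ≤ 3. Conversely, {0, 4, 8, 9} is a clique of size 4, and the vertices of any clique must share a bag in every tree decomposition; so some bag has ≥ 4 vertices and tw(G) ≥ 3. Combining the bounds, tw(G) = 3.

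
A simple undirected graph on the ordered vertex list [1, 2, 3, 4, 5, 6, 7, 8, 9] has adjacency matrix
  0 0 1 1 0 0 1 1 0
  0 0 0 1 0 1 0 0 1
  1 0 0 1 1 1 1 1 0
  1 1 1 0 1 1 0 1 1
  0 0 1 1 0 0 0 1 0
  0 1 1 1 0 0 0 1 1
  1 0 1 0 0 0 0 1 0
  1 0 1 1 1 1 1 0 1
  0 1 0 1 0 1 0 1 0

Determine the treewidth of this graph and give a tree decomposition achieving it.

Every bag has size at most 4, so the width is 4 − 1 = 3 and tw(G) ≤ 3. For the lower bound, the 4 vertices {4, 6, 8, 9} are pairwise adjacent, and any tree decomposition puts a clique entirely inside one bag — forcing width ≥ 3. The upper and lower bounds meet at 3, so that is the treewidth.

Treewidth 3.
Bags: B1 = {1, 3, 4, 8}  B2 = {3, 4, 5, 8}  B3 = {3, 4, 6, 8}  B4 = {4, 6, 8, 9}  B5 = {2, 4, 6, 9}  B6 = {1, 3, 7, 8}
Tree: B1–B2, B1–B3, B3–B4, B4–B5, B1–B6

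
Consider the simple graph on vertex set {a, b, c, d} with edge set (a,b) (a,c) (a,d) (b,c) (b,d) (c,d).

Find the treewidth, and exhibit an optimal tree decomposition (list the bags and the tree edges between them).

With just one bag of size 4, the width is 4 − 1 = 3, so tw(G) ≤ 3. On the other hand G contains the 4-clique {a, b, c, d}. A clique must lie in a single bag of any decomposition, so no decomposition can have width below 3. Combining the bounds, tw(G) = 3.

Treewidth 3.
One optimal decomposition is:
Bags: B1 = {a, b, c, d}
Tree: (single bag)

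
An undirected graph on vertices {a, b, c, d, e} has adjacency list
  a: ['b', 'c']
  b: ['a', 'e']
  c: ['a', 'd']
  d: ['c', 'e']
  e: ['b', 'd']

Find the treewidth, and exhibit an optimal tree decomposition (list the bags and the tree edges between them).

The largest bag has 3 vertices, giving width 2; this decomposition certifies tw(G) ≤ 2. The edges c–d–e–b–a–c form a cycle, so G is not a tree and its treewidth is at least 2. Combining the bounds, tw(G) = 2.

Treewidth 2.
Bags: B1 = {c, d, e}  B2 = {b, c, e}  B3 = {a, b, c}
Tree: B1–B2, B2–B3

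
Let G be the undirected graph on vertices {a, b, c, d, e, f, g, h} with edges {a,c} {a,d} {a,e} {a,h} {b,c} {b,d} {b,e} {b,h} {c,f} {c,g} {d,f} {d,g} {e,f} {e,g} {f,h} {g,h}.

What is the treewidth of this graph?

4

A width-4 tree decomposition is:
Bags: B1 = {a, b, c, f, g}  B2 = {a, b, e, f, g}  B3 = {a, b, f, g, h}  B4 = {a, b, d, f, g}
Tree: B1–B2, B2–B3, B3–B4
Every bag has size at most 5, so the width is 5 − 1 = 4 and tw(G) ≤ 4. For the lower bound: the 5 vertex sets {c,g}, {a,e}, {b,h}, {f}, {d} are disjoint, each induces a connected subgraph, and every pair is joined by at least one edge of G. Contracting each set to a single vertex therefore yields K_{5} as a minor, and since treewidth is minor-monotone, tw(G) ≥ tw(K_{5}) = 4. Therefore the treewidth is 4.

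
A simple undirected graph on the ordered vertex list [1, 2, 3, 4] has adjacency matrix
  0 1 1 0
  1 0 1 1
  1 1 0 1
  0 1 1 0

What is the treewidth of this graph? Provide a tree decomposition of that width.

Treewidth 2.
One such decomposition:
Bags: B1 = {2, 3, 4}  B2 = {1, 2, 3}
Tree: B1–B2

Every bag has size at most 3, so the width is 3 − 1 = 2 and tw(G) ≤ 2. For the lower bound, the 3 vertices {1, 2, 3} are pairwise adjacent, and any tree decomposition puts a clique entirely inside one bag — forcing width ≥ 2. The upper and lower bounds meet at 2, so that is the treewidth.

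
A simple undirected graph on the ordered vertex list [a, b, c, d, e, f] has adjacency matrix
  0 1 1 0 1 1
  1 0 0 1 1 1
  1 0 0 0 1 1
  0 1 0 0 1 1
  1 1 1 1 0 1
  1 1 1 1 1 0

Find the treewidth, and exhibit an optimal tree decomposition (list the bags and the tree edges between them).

Treewidth 3.
One such decomposition:
Bags: B1 = {a, c, e, f}  B2 = {a, b, e, f}  B3 = {b, d, e, f}
Tree: B1–B2, B2–B3

Every bag has size at most 4, so the width is 4 − 1 = 3 and tw(G) ≤ 3. On the other hand G contains the 4-clique {b, d, e, f}. A clique must lie in a single bag of any decomposition, so no decomposition can have width below 3. Therefore the treewidth is 3.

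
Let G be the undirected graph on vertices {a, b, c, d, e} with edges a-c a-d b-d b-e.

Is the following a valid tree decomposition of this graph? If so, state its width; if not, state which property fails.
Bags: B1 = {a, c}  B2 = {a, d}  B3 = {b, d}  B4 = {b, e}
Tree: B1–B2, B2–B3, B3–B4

Checking the three conditions: (i) the bags cover all of {a, b, c, d, e}; (ii) for each edge, some bag contains both endpoints; (iii) the bags containing any fixed vertex form a subtree. All hold, so the decomposition is valid with width 2 − 1 = 1.

Yes; width 1.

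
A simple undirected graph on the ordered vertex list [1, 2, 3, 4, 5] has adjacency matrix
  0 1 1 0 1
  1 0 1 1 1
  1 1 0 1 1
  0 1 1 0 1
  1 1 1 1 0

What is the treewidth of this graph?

A width-3 tree decomposition is:
Bags: B1 = {1, 2, 3, 5}  B2 = {2, 3, 4, 5}
Tree: B1–B2
Every bag has size at most 4, so the width is 4 − 1 = 3 and tw(G) ≤ 3. For the lower bound, the 4 vertices {1, 2, 3, 5} are pairwise adjacent, and any tree decomposition puts a clique entirely inside one bag — forcing width ≥ 3. Hence tw(G) = 3 exactly.

3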